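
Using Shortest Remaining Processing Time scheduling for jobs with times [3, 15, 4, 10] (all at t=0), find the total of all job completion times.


Since all jobs arrive at t=0, SRPT equals SPT ordering.
SPT order: [3, 4, 10, 15]
Completion times:
  Job 1: p=3, C=3
  Job 2: p=4, C=7
  Job 3: p=10, C=17
  Job 4: p=15, C=32
Total completion time = 3 + 7 + 17 + 32 = 59

59


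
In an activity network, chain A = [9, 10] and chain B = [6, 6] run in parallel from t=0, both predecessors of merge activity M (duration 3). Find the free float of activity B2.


ES(B2) = sum of predecessors on chain B = 6
EF(B2) = ES + duration = 6 + 6 = 12
Successor of B2 is M. ES(M) = max(sum(A), sum(B)) = max(19, 12) = 19
Free float = ES(successor) - EF(current) = 19 - 12 = 7

7


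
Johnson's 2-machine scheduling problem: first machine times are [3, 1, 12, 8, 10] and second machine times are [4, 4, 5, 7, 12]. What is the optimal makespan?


Apply Johnson's rule:
  Group 1 (a <= b): [(2, 1, 4), (1, 3, 4), (5, 10, 12)]
  Group 2 (a > b): [(4, 8, 7), (3, 12, 5)]
Optimal job order: [2, 1, 5, 4, 3]
Schedule:
  Job 2: M1 done at 1, M2 done at 5
  Job 1: M1 done at 4, M2 done at 9
  Job 5: M1 done at 14, M2 done at 26
  Job 4: M1 done at 22, M2 done at 33
  Job 3: M1 done at 34, M2 done at 39
Makespan = 39

39


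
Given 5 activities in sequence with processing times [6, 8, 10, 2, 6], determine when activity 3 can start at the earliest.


Activity 3 starts after activities 1 through 2 complete.
Predecessor durations: [6, 8]
ES = 6 + 8 = 14

14


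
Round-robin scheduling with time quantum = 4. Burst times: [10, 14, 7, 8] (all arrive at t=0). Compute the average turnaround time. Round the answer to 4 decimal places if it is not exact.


Time quantum = 4
Execution trace:
  J1 runs 4 units, time = 4
  J2 runs 4 units, time = 8
  J3 runs 4 units, time = 12
  J4 runs 4 units, time = 16
  J1 runs 4 units, time = 20
  J2 runs 4 units, time = 24
  J3 runs 3 units, time = 27
  J4 runs 4 units, time = 31
  J1 runs 2 units, time = 33
  J2 runs 4 units, time = 37
  J2 runs 2 units, time = 39
Finish times: [33, 39, 27, 31]
Average turnaround = 130/4 = 32.5

32.5


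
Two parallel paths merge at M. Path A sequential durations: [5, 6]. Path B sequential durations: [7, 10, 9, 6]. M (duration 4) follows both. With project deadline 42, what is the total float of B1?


Forward pass: ES(B1) = sum of predecessors on chain B = 0
EF = ES + duration = 0 + 7 = 7
Backward pass: LF(M) = deadline = 42; LS(M) = 42 - 4 = 38
LF(B1) = LS(M) - sum(successors on chain B) = 38 - 25 = 13
LS = LF - duration = 13 - 7 = 6
Total float = LS - ES = 6 - 0 = 6

6


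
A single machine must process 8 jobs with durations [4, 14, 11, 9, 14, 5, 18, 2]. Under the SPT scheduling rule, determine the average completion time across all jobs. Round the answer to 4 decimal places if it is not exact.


Sort jobs by processing time (SPT order): [2, 4, 5, 9, 11, 14, 14, 18]
Compute completion times sequentially:
  Job 1: processing = 2, completes at 2
  Job 2: processing = 4, completes at 6
  Job 3: processing = 5, completes at 11
  Job 4: processing = 9, completes at 20
  Job 5: processing = 11, completes at 31
  Job 6: processing = 14, completes at 45
  Job 7: processing = 14, completes at 59
  Job 8: processing = 18, completes at 77
Sum of completion times = 251
Average completion time = 251/8 = 31.375

31.375


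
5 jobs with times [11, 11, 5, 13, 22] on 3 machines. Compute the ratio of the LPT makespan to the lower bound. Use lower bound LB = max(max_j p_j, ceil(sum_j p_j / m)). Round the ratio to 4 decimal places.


LPT order: [22, 13, 11, 11, 5]
Machine loads after assignment: [22, 18, 22]
LPT makespan = 22
Lower bound = max(max_job, ceil(total/3)) = max(22, 21) = 22
Ratio = 22 / 22 = 1.0

1.0


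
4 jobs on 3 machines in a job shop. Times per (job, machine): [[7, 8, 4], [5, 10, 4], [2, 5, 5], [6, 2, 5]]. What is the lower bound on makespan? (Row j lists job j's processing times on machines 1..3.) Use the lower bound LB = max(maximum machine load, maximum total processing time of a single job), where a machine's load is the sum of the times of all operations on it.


Machine loads:
  Machine 1: 7 + 5 + 2 + 6 = 20
  Machine 2: 8 + 10 + 5 + 2 = 25
  Machine 3: 4 + 4 + 5 + 5 = 18
Max machine load = 25
Job totals:
  Job 1: 19
  Job 2: 19
  Job 3: 12
  Job 4: 13
Max job total = 19
Lower bound = max(25, 19) = 25

25


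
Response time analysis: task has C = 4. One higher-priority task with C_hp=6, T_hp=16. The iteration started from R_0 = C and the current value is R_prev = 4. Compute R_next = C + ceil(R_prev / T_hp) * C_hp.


R_next = C + ceil(R_prev / T_hp) * C_hp
ceil(4 / 16) = ceil(0.25) = 1
Interference = 1 * 6 = 6
R_next = 4 + 6 = 10

10


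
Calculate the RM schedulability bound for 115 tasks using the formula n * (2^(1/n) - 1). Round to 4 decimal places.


Compute 2^(1/115) = 1.0060455679
Subtract 1: 1.0060455679 - 1 = 0.0060455679
Multiply by n: 115 * 0.0060455679 = 0.6952403085
Round to 4 dp: 0.6952

0.6952


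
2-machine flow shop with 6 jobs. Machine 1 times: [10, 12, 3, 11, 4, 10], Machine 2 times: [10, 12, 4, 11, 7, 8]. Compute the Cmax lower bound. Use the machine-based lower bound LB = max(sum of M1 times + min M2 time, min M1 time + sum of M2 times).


LB1 = sum(M1 times) + min(M2 times) = 50 + 4 = 54
LB2 = min(M1 times) + sum(M2 times) = 3 + 52 = 55
Lower bound = max(LB1, LB2) = max(54, 55) = 55

55


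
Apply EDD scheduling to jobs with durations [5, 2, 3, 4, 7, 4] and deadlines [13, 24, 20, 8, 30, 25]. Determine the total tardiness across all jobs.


Sort by due date (EDD order): [(4, 8), (5, 13), (3, 20), (2, 24), (4, 25), (7, 30)]
Compute completion times and tardiness:
  Job 1: p=4, d=8, C=4, tardiness=max(0,4-8)=0
  Job 2: p=5, d=13, C=9, tardiness=max(0,9-13)=0
  Job 3: p=3, d=20, C=12, tardiness=max(0,12-20)=0
  Job 4: p=2, d=24, C=14, tardiness=max(0,14-24)=0
  Job 5: p=4, d=25, C=18, tardiness=max(0,18-25)=0
  Job 6: p=7, d=30, C=25, tardiness=max(0,25-30)=0
Total tardiness = 0

0


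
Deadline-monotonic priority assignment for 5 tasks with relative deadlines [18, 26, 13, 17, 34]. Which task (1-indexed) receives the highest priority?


Sort tasks by relative deadline (ascending):
  Task 3: deadline = 13
  Task 4: deadline = 17
  Task 1: deadline = 18
  Task 2: deadline = 26
  Task 5: deadline = 34
Priority order (highest first): [3, 4, 1, 2, 5]
Highest priority task = 3

3


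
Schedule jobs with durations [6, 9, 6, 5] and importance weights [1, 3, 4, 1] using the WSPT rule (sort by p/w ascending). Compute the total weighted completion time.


Compute p/w ratios and sort ascending (WSPT): [(6, 4), (9, 3), (5, 1), (6, 1)]
Compute weighted completion times:
  Job (p=6,w=4): C=6, w*C=4*6=24
  Job (p=9,w=3): C=15, w*C=3*15=45
  Job (p=5,w=1): C=20, w*C=1*20=20
  Job (p=6,w=1): C=26, w*C=1*26=26
Total weighted completion time = 115

115


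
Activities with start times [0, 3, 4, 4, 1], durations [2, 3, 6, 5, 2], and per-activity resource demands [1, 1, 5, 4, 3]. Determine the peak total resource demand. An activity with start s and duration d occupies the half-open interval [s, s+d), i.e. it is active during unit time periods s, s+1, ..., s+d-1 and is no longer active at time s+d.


Each activity i is active on [start_i, start_i + duration_i).
Compute total resource usage per time slot:
  t=0: active resources = [1], total = 1
  t=1: active resources = [1, 3], total = 4
  t=2: active resources = [3], total = 3
  t=3: active resources = [1], total = 1
  t=4: active resources = [1, 5, 4], total = 10
  t=5: active resources = [1, 5, 4], total = 10
  t=6: active resources = [5, 4], total = 9
  t=7: active resources = [5, 4], total = 9
  t=8: active resources = [5, 4], total = 9
  t=9: active resources = [5], total = 5
Peak resource demand = 10

10


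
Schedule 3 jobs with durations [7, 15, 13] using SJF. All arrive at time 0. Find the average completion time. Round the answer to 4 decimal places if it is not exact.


SJF order (ascending): [7, 13, 15]
Completion times:
  Job 1: burst=7, C=7
  Job 2: burst=13, C=20
  Job 3: burst=15, C=35
Average completion = 62/3 = 20.6667

20.6667


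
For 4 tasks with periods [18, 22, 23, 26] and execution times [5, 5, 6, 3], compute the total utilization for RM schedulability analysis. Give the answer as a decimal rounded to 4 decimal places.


Compute individual utilizations (exact fractions):
  Task 1: C/T = 5/18 (approx. 0.2778)
  Task 2: C/T = 5/22 (approx. 0.2273)
  Task 3: C/T = 6/23 (approx. 0.2609)
  Task 4: C/T = 3/26 (approx. 0.1154)
Total utilization U = 5/18 + 5/22 + 6/23 + 3/26 = 52175/59202
Rounded to 4 decimal places: U = 0.8813
RM (Liu & Layland) bound for 4 tasks = 0.756828; compare with U = 52175/59202 (approx. 0.881305)
bound < U <= 1, so the RM sufficient condition is not met (inconclusive; an exact test such as response-time analysis is needed).

0.8813


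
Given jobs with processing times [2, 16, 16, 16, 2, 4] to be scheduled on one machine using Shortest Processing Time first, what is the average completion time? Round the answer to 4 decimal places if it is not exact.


Sort jobs by processing time (SPT order): [2, 2, 4, 16, 16, 16]
Compute completion times sequentially:
  Job 1: processing = 2, completes at 2
  Job 2: processing = 2, completes at 4
  Job 3: processing = 4, completes at 8
  Job 4: processing = 16, completes at 24
  Job 5: processing = 16, completes at 40
  Job 6: processing = 16, completes at 56
Sum of completion times = 134
Average completion time = 134/6 = 22.3333

22.3333


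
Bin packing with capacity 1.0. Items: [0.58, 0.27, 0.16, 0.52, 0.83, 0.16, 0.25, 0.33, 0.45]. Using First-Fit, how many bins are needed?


Place items sequentially using First-Fit:
  Item 0.58 -> new Bin 1
  Item 0.27 -> Bin 1 (now 0.85)
  Item 0.16 -> new Bin 2
  Item 0.52 -> Bin 2 (now 0.68)
  Item 0.83 -> new Bin 3
  Item 0.16 -> Bin 2 (now 0.84)
  Item 0.25 -> new Bin 4
  Item 0.33 -> Bin 4 (now 0.58)
  Item 0.45 -> new Bin 5
Total bins used = 5

5


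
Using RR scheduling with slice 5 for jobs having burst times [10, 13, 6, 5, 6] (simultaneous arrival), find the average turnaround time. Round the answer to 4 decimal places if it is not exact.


Time quantum = 5
Execution trace:
  J1 runs 5 units, time = 5
  J2 runs 5 units, time = 10
  J3 runs 5 units, time = 15
  J4 runs 5 units, time = 20
  J5 runs 5 units, time = 25
  J1 runs 5 units, time = 30
  J2 runs 5 units, time = 35
  J3 runs 1 units, time = 36
  J5 runs 1 units, time = 37
  J2 runs 3 units, time = 40
Finish times: [30, 40, 36, 20, 37]
Average turnaround = 163/5 = 32.6

32.6


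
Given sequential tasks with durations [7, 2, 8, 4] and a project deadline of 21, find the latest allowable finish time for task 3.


LF(activity 3) = deadline - sum of successor durations
Successors: activities 4 through 4 with durations [4]
Sum of successor durations = 4
LF = 21 - 4 = 17

17


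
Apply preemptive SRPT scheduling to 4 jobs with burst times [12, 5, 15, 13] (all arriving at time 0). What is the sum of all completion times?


Since all jobs arrive at t=0, SRPT equals SPT ordering.
SPT order: [5, 12, 13, 15]
Completion times:
  Job 1: p=5, C=5
  Job 2: p=12, C=17
  Job 3: p=13, C=30
  Job 4: p=15, C=45
Total completion time = 5 + 17 + 30 + 45 = 97

97


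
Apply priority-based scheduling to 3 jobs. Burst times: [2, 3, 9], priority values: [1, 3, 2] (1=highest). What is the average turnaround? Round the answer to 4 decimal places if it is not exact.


Sort by priority (ascending = highest first):
Order: [(1, 2), (2, 9), (3, 3)]
Completion times:
  Priority 1, burst=2, C=2
  Priority 2, burst=9, C=11
  Priority 3, burst=3, C=14
Average turnaround = 27/3 = 9.0

9.0


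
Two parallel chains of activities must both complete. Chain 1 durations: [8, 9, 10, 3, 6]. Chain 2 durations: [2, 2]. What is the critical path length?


Path A total = 8 + 9 + 10 + 3 + 6 = 36
Path B total = 2 + 2 = 4
Critical path = longest path = max(36, 4) = 36

36


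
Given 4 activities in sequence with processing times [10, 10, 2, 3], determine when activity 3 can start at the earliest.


Activity 3 starts after activities 1 through 2 complete.
Predecessor durations: [10, 10]
ES = 10 + 10 = 20

20


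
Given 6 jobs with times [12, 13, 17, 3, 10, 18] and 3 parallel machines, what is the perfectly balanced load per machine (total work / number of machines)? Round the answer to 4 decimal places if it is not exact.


Total processing time = 12 + 13 + 17 + 3 + 10 + 18 = 73
Number of machines = 3
Ideal balanced load = 73 / 3 = 24.3333

24.3333


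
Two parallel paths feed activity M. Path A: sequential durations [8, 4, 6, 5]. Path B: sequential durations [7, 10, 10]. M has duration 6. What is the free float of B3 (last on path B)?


ES(B3) = sum of predecessors on chain B = 17
EF(B3) = ES + duration = 17 + 10 = 27
Successor of B3 is M. ES(M) = max(sum(A), sum(B)) = max(23, 27) = 27
Free float = ES(successor) - EF(current) = 27 - 27 = 0

0


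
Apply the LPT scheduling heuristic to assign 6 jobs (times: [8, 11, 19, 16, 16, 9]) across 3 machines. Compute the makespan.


Sort jobs in decreasing order (LPT): [19, 16, 16, 11, 9, 8]
Assign each job to the least loaded machine:
  Machine 1: jobs [19, 8], load = 27
  Machine 2: jobs [16, 11], load = 27
  Machine 3: jobs [16, 9], load = 25
Makespan = max load = 27

27


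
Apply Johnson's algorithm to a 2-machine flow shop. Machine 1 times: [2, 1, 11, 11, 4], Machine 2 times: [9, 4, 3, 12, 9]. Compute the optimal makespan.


Apply Johnson's rule:
  Group 1 (a <= b): [(2, 1, 4), (1, 2, 9), (5, 4, 9), (4, 11, 12)]
  Group 2 (a > b): [(3, 11, 3)]
Optimal job order: [2, 1, 5, 4, 3]
Schedule:
  Job 2: M1 done at 1, M2 done at 5
  Job 1: M1 done at 3, M2 done at 14
  Job 5: M1 done at 7, M2 done at 23
  Job 4: M1 done at 18, M2 done at 35
  Job 3: M1 done at 29, M2 done at 38
Makespan = 38

38


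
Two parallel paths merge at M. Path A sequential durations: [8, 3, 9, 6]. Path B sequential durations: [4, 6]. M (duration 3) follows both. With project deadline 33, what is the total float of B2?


Forward pass: ES(B2) = sum of predecessors on chain B = 4
EF = ES + duration = 4 + 6 = 10
Backward pass: LF(M) = deadline = 33; LS(M) = 33 - 3 = 30
LF(B2) = LS(M) - sum(successors on chain B) = 30 - 0 = 30
LS = LF - duration = 30 - 6 = 24
Total float = LS - ES = 24 - 4 = 20

20


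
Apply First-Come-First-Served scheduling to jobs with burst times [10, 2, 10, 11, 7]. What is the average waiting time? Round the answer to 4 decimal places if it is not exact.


FCFS order (as given): [10, 2, 10, 11, 7]
Waiting times:
  Job 1: wait = 0
  Job 2: wait = 10
  Job 3: wait = 12
  Job 4: wait = 22
  Job 5: wait = 33
Sum of waiting times = 77
Average waiting time = 77/5 = 15.4

15.4


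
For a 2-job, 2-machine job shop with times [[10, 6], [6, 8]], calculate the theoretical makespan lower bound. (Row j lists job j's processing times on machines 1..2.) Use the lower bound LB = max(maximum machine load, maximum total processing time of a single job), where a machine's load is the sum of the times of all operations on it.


Machine loads:
  Machine 1: 10 + 6 = 16
  Machine 2: 6 + 8 = 14
Max machine load = 16
Job totals:
  Job 1: 16
  Job 2: 14
Max job total = 16
Lower bound = max(16, 16) = 16

16


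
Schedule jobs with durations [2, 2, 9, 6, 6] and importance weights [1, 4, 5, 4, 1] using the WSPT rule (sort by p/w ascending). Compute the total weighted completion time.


Compute p/w ratios and sort ascending (WSPT): [(2, 4), (6, 4), (9, 5), (2, 1), (6, 1)]
Compute weighted completion times:
  Job (p=2,w=4): C=2, w*C=4*2=8
  Job (p=6,w=4): C=8, w*C=4*8=32
  Job (p=9,w=5): C=17, w*C=5*17=85
  Job (p=2,w=1): C=19, w*C=1*19=19
  Job (p=6,w=1): C=25, w*C=1*25=25
Total weighted completion time = 169

169


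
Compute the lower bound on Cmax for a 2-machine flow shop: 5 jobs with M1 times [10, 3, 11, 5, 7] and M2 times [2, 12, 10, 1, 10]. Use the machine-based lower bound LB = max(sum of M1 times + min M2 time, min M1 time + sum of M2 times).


LB1 = sum(M1 times) + min(M2 times) = 36 + 1 = 37
LB2 = min(M1 times) + sum(M2 times) = 3 + 35 = 38
Lower bound = max(LB1, LB2) = max(37, 38) = 38

38


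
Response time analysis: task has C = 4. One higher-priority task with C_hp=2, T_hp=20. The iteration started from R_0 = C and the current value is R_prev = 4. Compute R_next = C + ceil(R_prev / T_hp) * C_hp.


R_next = C + ceil(R_prev / T_hp) * C_hp
ceil(4 / 20) = ceil(0.2) = 1
Interference = 1 * 2 = 2
R_next = 4 + 2 = 6

6


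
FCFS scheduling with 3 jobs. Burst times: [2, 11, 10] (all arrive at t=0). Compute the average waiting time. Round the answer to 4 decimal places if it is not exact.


FCFS order (as given): [2, 11, 10]
Waiting times:
  Job 1: wait = 0
  Job 2: wait = 2
  Job 3: wait = 13
Sum of waiting times = 15
Average waiting time = 15/3 = 5.0

5.0


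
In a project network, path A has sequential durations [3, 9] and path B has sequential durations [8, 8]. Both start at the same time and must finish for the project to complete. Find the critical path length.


Path A total = 3 + 9 = 12
Path B total = 8 + 8 = 16
Critical path = longest path = max(12, 16) = 16

16


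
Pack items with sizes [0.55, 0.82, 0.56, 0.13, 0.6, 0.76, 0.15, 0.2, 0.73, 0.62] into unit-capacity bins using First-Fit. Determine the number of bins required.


Place items sequentially using First-Fit:
  Item 0.55 -> new Bin 1
  Item 0.82 -> new Bin 2
  Item 0.56 -> new Bin 3
  Item 0.13 -> Bin 1 (now 0.68)
  Item 0.6 -> new Bin 4
  Item 0.76 -> new Bin 5
  Item 0.15 -> Bin 1 (now 0.83)
  Item 0.2 -> Bin 3 (now 0.76)
  Item 0.73 -> new Bin 6
  Item 0.62 -> new Bin 7
Total bins used = 7

7


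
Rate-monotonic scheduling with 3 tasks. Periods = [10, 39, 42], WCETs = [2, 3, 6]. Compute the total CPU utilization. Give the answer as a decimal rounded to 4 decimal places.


Compute individual utilizations (exact fractions):
  Task 1: C/T = 2/10 = 1/5 (approx. 0.2)
  Task 2: C/T = 3/39 = 1/13 (approx. 0.0769)
  Task 3: C/T = 6/42 = 1/7 (approx. 0.1429)
Total utilization U = 1/5 + 1/13 + 1/7 = 191/455
Rounded to 4 decimal places: U = 0.4198
RM (Liu & Layland) bound for 3 tasks = 0.779763; compare with U = 191/455 (approx. 0.419780)
U <= bound, so schedulable by RM sufficient condition.

0.4198


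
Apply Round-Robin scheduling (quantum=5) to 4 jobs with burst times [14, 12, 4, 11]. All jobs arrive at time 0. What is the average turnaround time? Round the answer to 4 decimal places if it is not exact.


Time quantum = 5
Execution trace:
  J1 runs 5 units, time = 5
  J2 runs 5 units, time = 10
  J3 runs 4 units, time = 14
  J4 runs 5 units, time = 19
  J1 runs 5 units, time = 24
  J2 runs 5 units, time = 29
  J4 runs 5 units, time = 34
  J1 runs 4 units, time = 38
  J2 runs 2 units, time = 40
  J4 runs 1 units, time = 41
Finish times: [38, 40, 14, 41]
Average turnaround = 133/4 = 33.25

33.25


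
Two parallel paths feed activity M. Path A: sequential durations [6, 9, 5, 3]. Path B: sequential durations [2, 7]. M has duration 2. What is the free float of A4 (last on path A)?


ES(A4) = sum of predecessors on chain A = 20
EF(A4) = ES + duration = 20 + 3 = 23
Successor of A4 is M. ES(M) = max(sum(A), sum(B)) = max(23, 9) = 23
Free float = ES(successor) - EF(current) = 23 - 23 = 0

0


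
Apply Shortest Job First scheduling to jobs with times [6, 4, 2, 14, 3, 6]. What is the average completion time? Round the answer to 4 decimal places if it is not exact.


SJF order (ascending): [2, 3, 4, 6, 6, 14]
Completion times:
  Job 1: burst=2, C=2
  Job 2: burst=3, C=5
  Job 3: burst=4, C=9
  Job 4: burst=6, C=15
  Job 5: burst=6, C=21
  Job 6: burst=14, C=35
Average completion = 87/6 = 14.5

14.5


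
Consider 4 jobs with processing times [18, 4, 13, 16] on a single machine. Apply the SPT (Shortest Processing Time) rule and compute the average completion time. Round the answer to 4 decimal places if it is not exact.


Sort jobs by processing time (SPT order): [4, 13, 16, 18]
Compute completion times sequentially:
  Job 1: processing = 4, completes at 4
  Job 2: processing = 13, completes at 17
  Job 3: processing = 16, completes at 33
  Job 4: processing = 18, completes at 51
Sum of completion times = 105
Average completion time = 105/4 = 26.25

26.25


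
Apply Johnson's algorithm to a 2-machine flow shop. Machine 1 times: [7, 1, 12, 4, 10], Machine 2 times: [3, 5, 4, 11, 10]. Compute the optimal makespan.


Apply Johnson's rule:
  Group 1 (a <= b): [(2, 1, 5), (4, 4, 11), (5, 10, 10)]
  Group 2 (a > b): [(3, 12, 4), (1, 7, 3)]
Optimal job order: [2, 4, 5, 3, 1]
Schedule:
  Job 2: M1 done at 1, M2 done at 6
  Job 4: M1 done at 5, M2 done at 17
  Job 5: M1 done at 15, M2 done at 27
  Job 3: M1 done at 27, M2 done at 31
  Job 1: M1 done at 34, M2 done at 37
Makespan = 37

37


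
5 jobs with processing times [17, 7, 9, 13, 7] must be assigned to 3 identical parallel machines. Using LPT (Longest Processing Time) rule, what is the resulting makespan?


Sort jobs in decreasing order (LPT): [17, 13, 9, 7, 7]
Assign each job to the least loaded machine:
  Machine 1: jobs [17], load = 17
  Machine 2: jobs [13, 7], load = 20
  Machine 3: jobs [9, 7], load = 16
Makespan = max load = 20

20


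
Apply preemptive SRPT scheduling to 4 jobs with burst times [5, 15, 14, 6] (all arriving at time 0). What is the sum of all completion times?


Since all jobs arrive at t=0, SRPT equals SPT ordering.
SPT order: [5, 6, 14, 15]
Completion times:
  Job 1: p=5, C=5
  Job 2: p=6, C=11
  Job 3: p=14, C=25
  Job 4: p=15, C=40
Total completion time = 5 + 11 + 25 + 40 = 81

81


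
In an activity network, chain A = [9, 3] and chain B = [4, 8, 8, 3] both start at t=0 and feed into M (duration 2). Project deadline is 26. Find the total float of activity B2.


Forward pass: ES(B2) = sum of predecessors on chain B = 4
EF = ES + duration = 4 + 8 = 12
Backward pass: LF(M) = deadline = 26; LS(M) = 26 - 2 = 24
LF(B2) = LS(M) - sum(successors on chain B) = 24 - 11 = 13
LS = LF - duration = 13 - 8 = 5
Total float = LS - ES = 5 - 4 = 1

1


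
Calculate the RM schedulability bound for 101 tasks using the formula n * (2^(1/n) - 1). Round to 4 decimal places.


Compute 2^(1/101) = 1.0068864466
Subtract 1: 1.0068864466 - 1 = 0.0068864466
Multiply by n: 101 * 0.0068864466 = 0.6955311066
Round to 4 dp: 0.6955

0.6955


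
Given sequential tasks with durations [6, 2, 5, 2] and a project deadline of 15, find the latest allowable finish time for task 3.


LF(activity 3) = deadline - sum of successor durations
Successors: activities 4 through 4 with durations [2]
Sum of successor durations = 2
LF = 15 - 2 = 13

13


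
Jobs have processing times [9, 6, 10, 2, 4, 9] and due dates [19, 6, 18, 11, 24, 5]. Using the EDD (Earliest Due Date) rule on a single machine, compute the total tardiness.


Sort by due date (EDD order): [(9, 5), (6, 6), (2, 11), (10, 18), (9, 19), (4, 24)]
Compute completion times and tardiness:
  Job 1: p=9, d=5, C=9, tardiness=max(0,9-5)=4
  Job 2: p=6, d=6, C=15, tardiness=max(0,15-6)=9
  Job 3: p=2, d=11, C=17, tardiness=max(0,17-11)=6
  Job 4: p=10, d=18, C=27, tardiness=max(0,27-18)=9
  Job 5: p=9, d=19, C=36, tardiness=max(0,36-19)=17
  Job 6: p=4, d=24, C=40, tardiness=max(0,40-24)=16
Total tardiness = 61

61


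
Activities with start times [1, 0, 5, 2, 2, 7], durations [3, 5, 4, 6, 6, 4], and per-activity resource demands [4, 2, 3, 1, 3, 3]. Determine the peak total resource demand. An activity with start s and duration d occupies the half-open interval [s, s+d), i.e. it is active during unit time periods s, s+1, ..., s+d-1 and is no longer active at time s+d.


Each activity i is active on [start_i, start_i + duration_i).
Compute total resource usage per time slot:
  t=0: active resources = [2], total = 2
  t=1: active resources = [4, 2], total = 6
  t=2: active resources = [4, 2, 1, 3], total = 10
  t=3: active resources = [4, 2, 1, 3], total = 10
  t=4: active resources = [2, 1, 3], total = 6
  t=5: active resources = [3, 1, 3], total = 7
  t=6: active resources = [3, 1, 3], total = 7
  t=7: active resources = [3, 1, 3, 3], total = 10
  t=8: active resources = [3, 3], total = 6
  t=9: active resources = [3], total = 3
  t=10: active resources = [3], total = 3
Peak resource demand = 10

10


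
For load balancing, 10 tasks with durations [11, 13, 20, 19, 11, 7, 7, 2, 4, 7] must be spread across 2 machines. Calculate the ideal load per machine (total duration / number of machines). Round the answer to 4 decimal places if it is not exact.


Total processing time = 11 + 13 + 20 + 19 + 11 + 7 + 7 + 2 + 4 + 7 = 101
Number of machines = 2
Ideal balanced load = 101 / 2 = 50.5

50.5


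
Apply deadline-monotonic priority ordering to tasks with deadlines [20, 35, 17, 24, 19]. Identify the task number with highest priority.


Sort tasks by relative deadline (ascending):
  Task 3: deadline = 17
  Task 5: deadline = 19
  Task 1: deadline = 20
  Task 4: deadline = 24
  Task 2: deadline = 35
Priority order (highest first): [3, 5, 1, 4, 2]
Highest priority task = 3

3


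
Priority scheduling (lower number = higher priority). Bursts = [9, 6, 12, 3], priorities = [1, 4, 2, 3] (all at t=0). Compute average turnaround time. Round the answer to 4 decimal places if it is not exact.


Sort by priority (ascending = highest first):
Order: [(1, 9), (2, 12), (3, 3), (4, 6)]
Completion times:
  Priority 1, burst=9, C=9
  Priority 2, burst=12, C=21
  Priority 3, burst=3, C=24
  Priority 4, burst=6, C=30
Average turnaround = 84/4 = 21.0

21.0


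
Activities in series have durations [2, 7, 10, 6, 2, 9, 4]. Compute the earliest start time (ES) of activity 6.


Activity 6 starts after activities 1 through 5 complete.
Predecessor durations: [2, 7, 10, 6, 2]
ES = 2 + 7 + 10 + 6 + 2 = 27

27


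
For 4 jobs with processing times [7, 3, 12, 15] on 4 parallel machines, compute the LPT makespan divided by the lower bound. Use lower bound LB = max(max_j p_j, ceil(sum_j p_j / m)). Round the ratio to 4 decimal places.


LPT order: [15, 12, 7, 3]
Machine loads after assignment: [15, 12, 7, 3]
LPT makespan = 15
Lower bound = max(max_job, ceil(total/4)) = max(15, 10) = 15
Ratio = 15 / 15 = 1.0

1.0


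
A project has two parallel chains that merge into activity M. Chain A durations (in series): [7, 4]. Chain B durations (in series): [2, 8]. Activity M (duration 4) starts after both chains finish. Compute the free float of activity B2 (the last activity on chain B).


ES(B2) = sum of predecessors on chain B = 2
EF(B2) = ES + duration = 2 + 8 = 10
Successor of B2 is M. ES(M) = max(sum(A), sum(B)) = max(11, 10) = 11
Free float = ES(successor) - EF(current) = 11 - 10 = 1

1


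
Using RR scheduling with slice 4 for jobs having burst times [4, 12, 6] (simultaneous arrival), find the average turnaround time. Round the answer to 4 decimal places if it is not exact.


Time quantum = 4
Execution trace:
  J1 runs 4 units, time = 4
  J2 runs 4 units, time = 8
  J3 runs 4 units, time = 12
  J2 runs 4 units, time = 16
  J3 runs 2 units, time = 18
  J2 runs 4 units, time = 22
Finish times: [4, 22, 18]
Average turnaround = 44/3 = 14.6667

14.6667


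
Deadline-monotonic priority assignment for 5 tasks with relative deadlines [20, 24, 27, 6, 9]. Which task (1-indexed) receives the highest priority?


Sort tasks by relative deadline (ascending):
  Task 4: deadline = 6
  Task 5: deadline = 9
  Task 1: deadline = 20
  Task 2: deadline = 24
  Task 3: deadline = 27
Priority order (highest first): [4, 5, 1, 2, 3]
Highest priority task = 4

4


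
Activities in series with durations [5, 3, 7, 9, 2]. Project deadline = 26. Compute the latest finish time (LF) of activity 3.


LF(activity 3) = deadline - sum of successor durations
Successors: activities 4 through 5 with durations [9, 2]
Sum of successor durations = 11
LF = 26 - 11 = 15

15


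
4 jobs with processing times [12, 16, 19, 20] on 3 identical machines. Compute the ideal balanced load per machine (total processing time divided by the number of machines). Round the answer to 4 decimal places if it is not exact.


Total processing time = 12 + 16 + 19 + 20 = 67
Number of machines = 3
Ideal balanced load = 67 / 3 = 22.3333

22.3333


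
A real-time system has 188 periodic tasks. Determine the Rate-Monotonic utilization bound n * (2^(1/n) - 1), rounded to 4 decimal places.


Compute 2^(1/188) = 1.0036937583
Subtract 1: 1.0036937583 - 1 = 0.0036937583
Multiply by n: 188 * 0.0036937583 = 0.6944265604
Round to 4 dp: 0.6944

0.6944


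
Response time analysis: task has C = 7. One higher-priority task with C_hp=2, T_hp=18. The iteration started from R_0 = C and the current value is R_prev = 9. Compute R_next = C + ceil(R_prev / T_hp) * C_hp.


R_next = C + ceil(R_prev / T_hp) * C_hp
ceil(9 / 18) = ceil(0.5) = 1
Interference = 1 * 2 = 2
R_next = 7 + 2 = 9
R_next = R_prev, so the iteration has converged (response time = 9).

9


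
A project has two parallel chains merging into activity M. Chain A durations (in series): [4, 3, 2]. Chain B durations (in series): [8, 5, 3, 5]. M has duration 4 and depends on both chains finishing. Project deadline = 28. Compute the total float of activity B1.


Forward pass: ES(B1) = sum of predecessors on chain B = 0
EF = ES + duration = 0 + 8 = 8
Backward pass: LF(M) = deadline = 28; LS(M) = 28 - 4 = 24
LF(B1) = LS(M) - sum(successors on chain B) = 24 - 13 = 11
LS = LF - duration = 11 - 8 = 3
Total float = LS - ES = 3 - 0 = 3

3


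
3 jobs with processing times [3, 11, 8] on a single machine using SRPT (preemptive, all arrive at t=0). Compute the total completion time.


Since all jobs arrive at t=0, SRPT equals SPT ordering.
SPT order: [3, 8, 11]
Completion times:
  Job 1: p=3, C=3
  Job 2: p=8, C=11
  Job 3: p=11, C=22
Total completion time = 3 + 11 + 22 = 36

36


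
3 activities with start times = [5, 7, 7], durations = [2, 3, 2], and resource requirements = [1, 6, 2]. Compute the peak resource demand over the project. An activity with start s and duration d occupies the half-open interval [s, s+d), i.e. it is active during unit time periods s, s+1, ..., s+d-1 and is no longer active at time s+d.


Each activity i is active on [start_i, start_i + duration_i).
Compute total resource usage per time slot:
  t=0: active resources = [], total = 0
  t=1: active resources = [], total = 0
  t=2: active resources = [], total = 0
  t=3: active resources = [], total = 0
  t=4: active resources = [], total = 0
  t=5: active resources = [1], total = 1
  t=6: active resources = [1], total = 1
  t=7: active resources = [6, 2], total = 8
  t=8: active resources = [6, 2], total = 8
  t=9: active resources = [6], total = 6
Peak resource demand = 8

8


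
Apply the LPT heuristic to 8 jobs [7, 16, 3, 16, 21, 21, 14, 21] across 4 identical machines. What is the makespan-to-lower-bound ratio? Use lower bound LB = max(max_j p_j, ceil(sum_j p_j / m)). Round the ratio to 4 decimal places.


LPT order: [21, 21, 21, 16, 16, 14, 7, 3]
Machine loads after assignment: [35, 28, 24, 32]
LPT makespan = 35
Lower bound = max(max_job, ceil(total/4)) = max(21, 30) = 30
Ratio = 35 / 30 = 1.1667

1.1667


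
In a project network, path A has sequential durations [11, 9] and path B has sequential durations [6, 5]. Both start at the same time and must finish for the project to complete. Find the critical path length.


Path A total = 11 + 9 = 20
Path B total = 6 + 5 = 11
Critical path = longest path = max(20, 11) = 20

20


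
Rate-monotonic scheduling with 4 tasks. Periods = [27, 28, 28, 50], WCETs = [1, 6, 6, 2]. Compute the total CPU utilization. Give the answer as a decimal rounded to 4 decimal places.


Compute individual utilizations (exact fractions):
  Task 1: C/T = 1/27 (approx. 0.037)
  Task 2: C/T = 6/28 = 3/14 (approx. 0.2143)
  Task 3: C/T = 6/28 = 3/14 (approx. 0.2143)
  Task 4: C/T = 2/50 = 1/25 (approx. 0.04)
Total utilization U = 1/27 + 3/14 + 3/14 + 1/25 = 2389/4725
Rounded to 4 decimal places: U = 0.5056
RM (Liu & Layland) bound for 4 tasks = 0.756828; compare with U = 2389/4725 (approx. 0.505608)
U <= bound, so schedulable by RM sufficient condition.

0.5056


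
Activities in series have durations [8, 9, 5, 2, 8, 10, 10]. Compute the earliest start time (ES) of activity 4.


Activity 4 starts after activities 1 through 3 complete.
Predecessor durations: [8, 9, 5]
ES = 8 + 9 + 5 = 22

22


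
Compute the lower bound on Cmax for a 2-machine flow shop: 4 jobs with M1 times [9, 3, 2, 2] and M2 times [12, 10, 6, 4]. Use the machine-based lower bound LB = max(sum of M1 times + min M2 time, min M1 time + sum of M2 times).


LB1 = sum(M1 times) + min(M2 times) = 16 + 4 = 20
LB2 = min(M1 times) + sum(M2 times) = 2 + 32 = 34
Lower bound = max(LB1, LB2) = max(20, 34) = 34

34


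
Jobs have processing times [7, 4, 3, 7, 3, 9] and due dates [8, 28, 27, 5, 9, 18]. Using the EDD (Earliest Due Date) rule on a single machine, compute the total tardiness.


Sort by due date (EDD order): [(7, 5), (7, 8), (3, 9), (9, 18), (3, 27), (4, 28)]
Compute completion times and tardiness:
  Job 1: p=7, d=5, C=7, tardiness=max(0,7-5)=2
  Job 2: p=7, d=8, C=14, tardiness=max(0,14-8)=6
  Job 3: p=3, d=9, C=17, tardiness=max(0,17-9)=8
  Job 4: p=9, d=18, C=26, tardiness=max(0,26-18)=8
  Job 5: p=3, d=27, C=29, tardiness=max(0,29-27)=2
  Job 6: p=4, d=28, C=33, tardiness=max(0,33-28)=5
Total tardiness = 31

31


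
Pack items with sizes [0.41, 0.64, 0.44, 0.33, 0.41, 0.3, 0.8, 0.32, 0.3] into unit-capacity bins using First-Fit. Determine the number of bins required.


Place items sequentially using First-Fit:
  Item 0.41 -> new Bin 1
  Item 0.64 -> new Bin 2
  Item 0.44 -> Bin 1 (now 0.85)
  Item 0.33 -> Bin 2 (now 0.97)
  Item 0.41 -> new Bin 3
  Item 0.3 -> Bin 3 (now 0.71)
  Item 0.8 -> new Bin 4
  Item 0.32 -> new Bin 5
  Item 0.3 -> Bin 5 (now 0.62)
Total bins used = 5

5


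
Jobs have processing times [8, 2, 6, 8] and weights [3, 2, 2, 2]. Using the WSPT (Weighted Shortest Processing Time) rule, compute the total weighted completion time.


Compute p/w ratios and sort ascending (WSPT): [(2, 2), (8, 3), (6, 2), (8, 2)]
Compute weighted completion times:
  Job (p=2,w=2): C=2, w*C=2*2=4
  Job (p=8,w=3): C=10, w*C=3*10=30
  Job (p=6,w=2): C=16, w*C=2*16=32
  Job (p=8,w=2): C=24, w*C=2*24=48
Total weighted completion time = 114

114


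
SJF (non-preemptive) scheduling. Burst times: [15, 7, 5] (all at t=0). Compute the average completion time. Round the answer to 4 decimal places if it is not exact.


SJF order (ascending): [5, 7, 15]
Completion times:
  Job 1: burst=5, C=5
  Job 2: burst=7, C=12
  Job 3: burst=15, C=27
Average completion = 44/3 = 14.6667

14.6667


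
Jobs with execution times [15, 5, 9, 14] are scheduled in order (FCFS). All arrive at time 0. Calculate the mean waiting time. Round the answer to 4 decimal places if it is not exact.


FCFS order (as given): [15, 5, 9, 14]
Waiting times:
  Job 1: wait = 0
  Job 2: wait = 15
  Job 3: wait = 20
  Job 4: wait = 29
Sum of waiting times = 64
Average waiting time = 64/4 = 16.0

16.0


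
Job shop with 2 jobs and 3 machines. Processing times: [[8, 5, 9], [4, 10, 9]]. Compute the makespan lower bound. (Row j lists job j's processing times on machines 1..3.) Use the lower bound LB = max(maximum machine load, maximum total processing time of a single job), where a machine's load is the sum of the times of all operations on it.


Machine loads:
  Machine 1: 8 + 4 = 12
  Machine 2: 5 + 10 = 15
  Machine 3: 9 + 9 = 18
Max machine load = 18
Job totals:
  Job 1: 22
  Job 2: 23
Max job total = 23
Lower bound = max(18, 23) = 23

23


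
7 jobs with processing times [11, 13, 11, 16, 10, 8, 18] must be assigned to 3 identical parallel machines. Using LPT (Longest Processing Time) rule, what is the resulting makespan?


Sort jobs in decreasing order (LPT): [18, 16, 13, 11, 11, 10, 8]
Assign each job to the least loaded machine:
  Machine 1: jobs [18, 10], load = 28
  Machine 2: jobs [16, 11], load = 27
  Machine 3: jobs [13, 11, 8], load = 32
Makespan = max load = 32

32


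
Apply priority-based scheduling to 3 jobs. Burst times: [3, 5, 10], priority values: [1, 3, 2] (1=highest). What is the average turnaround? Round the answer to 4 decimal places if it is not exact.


Sort by priority (ascending = highest first):
Order: [(1, 3), (2, 10), (3, 5)]
Completion times:
  Priority 1, burst=3, C=3
  Priority 2, burst=10, C=13
  Priority 3, burst=5, C=18
Average turnaround = 34/3 = 11.3333

11.3333


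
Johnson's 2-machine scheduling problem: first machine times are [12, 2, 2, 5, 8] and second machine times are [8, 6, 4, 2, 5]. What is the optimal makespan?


Apply Johnson's rule:
  Group 1 (a <= b): [(2, 2, 6), (3, 2, 4)]
  Group 2 (a > b): [(1, 12, 8), (5, 8, 5), (4, 5, 2)]
Optimal job order: [2, 3, 1, 5, 4]
Schedule:
  Job 2: M1 done at 2, M2 done at 8
  Job 3: M1 done at 4, M2 done at 12
  Job 1: M1 done at 16, M2 done at 24
  Job 5: M1 done at 24, M2 done at 29
  Job 4: M1 done at 29, M2 done at 31
Makespan = 31

31


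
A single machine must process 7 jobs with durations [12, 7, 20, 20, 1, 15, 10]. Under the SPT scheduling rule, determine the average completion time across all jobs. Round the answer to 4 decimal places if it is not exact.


Sort jobs by processing time (SPT order): [1, 7, 10, 12, 15, 20, 20]
Compute completion times sequentially:
  Job 1: processing = 1, completes at 1
  Job 2: processing = 7, completes at 8
  Job 3: processing = 10, completes at 18
  Job 4: processing = 12, completes at 30
  Job 5: processing = 15, completes at 45
  Job 6: processing = 20, completes at 65
  Job 7: processing = 20, completes at 85
Sum of completion times = 252
Average completion time = 252/7 = 36.0

36.0


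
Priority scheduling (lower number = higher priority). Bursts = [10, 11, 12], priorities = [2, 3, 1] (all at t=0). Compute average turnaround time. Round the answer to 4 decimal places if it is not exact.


Sort by priority (ascending = highest first):
Order: [(1, 12), (2, 10), (3, 11)]
Completion times:
  Priority 1, burst=12, C=12
  Priority 2, burst=10, C=22
  Priority 3, burst=11, C=33
Average turnaround = 67/3 = 22.3333

22.3333


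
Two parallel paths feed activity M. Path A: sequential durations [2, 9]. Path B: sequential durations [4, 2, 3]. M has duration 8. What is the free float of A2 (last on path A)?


ES(A2) = sum of predecessors on chain A = 2
EF(A2) = ES + duration = 2 + 9 = 11
Successor of A2 is M. ES(M) = max(sum(A), sum(B)) = max(11, 9) = 11
Free float = ES(successor) - EF(current) = 11 - 11 = 0

0


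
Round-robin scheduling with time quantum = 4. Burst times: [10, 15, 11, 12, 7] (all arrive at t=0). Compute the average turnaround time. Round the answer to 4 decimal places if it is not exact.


Time quantum = 4
Execution trace:
  J1 runs 4 units, time = 4
  J2 runs 4 units, time = 8
  J3 runs 4 units, time = 12
  J4 runs 4 units, time = 16
  J5 runs 4 units, time = 20
  J1 runs 4 units, time = 24
  J2 runs 4 units, time = 28
  J3 runs 4 units, time = 32
  J4 runs 4 units, time = 36
  J5 runs 3 units, time = 39
  J1 runs 2 units, time = 41
  J2 runs 4 units, time = 45
  J3 runs 3 units, time = 48
  J4 runs 4 units, time = 52
  J2 runs 3 units, time = 55
Finish times: [41, 55, 48, 52, 39]
Average turnaround = 235/5 = 47.0

47.0


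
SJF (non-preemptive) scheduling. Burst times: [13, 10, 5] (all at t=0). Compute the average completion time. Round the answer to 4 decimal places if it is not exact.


SJF order (ascending): [5, 10, 13]
Completion times:
  Job 1: burst=5, C=5
  Job 2: burst=10, C=15
  Job 3: burst=13, C=28
Average completion = 48/3 = 16.0

16.0


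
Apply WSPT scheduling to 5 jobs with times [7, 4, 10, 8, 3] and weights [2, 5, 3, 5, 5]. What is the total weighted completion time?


Compute p/w ratios and sort ascending (WSPT): [(3, 5), (4, 5), (8, 5), (10, 3), (7, 2)]
Compute weighted completion times:
  Job (p=3,w=5): C=3, w*C=5*3=15
  Job (p=4,w=5): C=7, w*C=5*7=35
  Job (p=8,w=5): C=15, w*C=5*15=75
  Job (p=10,w=3): C=25, w*C=3*25=75
  Job (p=7,w=2): C=32, w*C=2*32=64
Total weighted completion time = 264

264
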